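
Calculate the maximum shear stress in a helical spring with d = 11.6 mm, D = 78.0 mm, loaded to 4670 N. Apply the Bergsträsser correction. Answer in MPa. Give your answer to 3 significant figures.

719 MPa

Spring index C = D/d = 78.0/11.6 = 6.7241
K_B = (4C+2)/(4C−3) = 28.897/23.897 = 1.2092
τ₀ = 8FD/(πd³) = 8·4670·78.0/(π·11.6³) = 2.91408e+06/4903.7 = 594.26 MPa
τ_max = K·τ₀ = 1.2092 × 594.26 = 718.6 MPa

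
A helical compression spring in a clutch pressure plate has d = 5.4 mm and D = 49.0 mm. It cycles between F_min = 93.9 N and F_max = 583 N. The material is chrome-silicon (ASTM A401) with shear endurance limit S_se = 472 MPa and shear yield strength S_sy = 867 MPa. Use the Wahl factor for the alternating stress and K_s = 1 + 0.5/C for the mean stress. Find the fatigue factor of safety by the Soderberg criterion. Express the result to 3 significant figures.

C = D/d = 49.0/5.4 = 9.0741; K_W = (4C−1)/(4C−4)+0.615/C = 1.1607; K_s = 1+0.5/C = 1.0551
F_a = (F_max−F_min)/2 = 244.55 N; F_m = (F_max+F_min)/2 = 338.45 N
τ_a = K_W·8F_aD/(πd³) = 1.1607 × 193.79 = 224.92 MPa
τ_m = K_s·8F_mD/(πd³) = 1.0551 × 268.19 = 282.97 MPa
Soderberg: 1/n_f = τ_a/S_se + τ_m/S_sy = 224.92/472 + 282.97/867 = 0.47653 + 0.32638 = 0.80291
n_f = 1/0.80291 = 1.245

1.25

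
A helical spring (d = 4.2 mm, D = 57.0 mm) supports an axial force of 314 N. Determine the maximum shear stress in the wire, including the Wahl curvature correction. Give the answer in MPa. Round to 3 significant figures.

680 MPa

Spring index C = D/d = 57.0/4.2 = 13.5714
K_W = (4C−1)/(4C−4) + 0.615/C = 53.286/50.286 + 0.0453 = 1.1050
τ₀ = 8FD/(πd³) = 8·314·57.0/(π·4.2³) = 143184/232.75 = 615.17 MPa
τ_max = K·τ₀ = 1.1050 × 615.17 = 679.75 MPa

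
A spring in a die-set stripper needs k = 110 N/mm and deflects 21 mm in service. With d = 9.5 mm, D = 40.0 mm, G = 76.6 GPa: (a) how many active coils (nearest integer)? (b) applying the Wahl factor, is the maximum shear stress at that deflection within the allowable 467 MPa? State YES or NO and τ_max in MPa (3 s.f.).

(a) 11 coils; (b) YES, τ_max = 381 MPa

N_a = Gd⁴/(8D³k) = (76.6×10³)(9.5⁴)/(8·40.0³·110) = 11.08 → N_a = 11
Actual rate k = Gd⁴/(8D³·11) = 110.78 N/mm
Working load F = kδ = 110.78·21 = 2326.4 N
C = 40.0/9.5 = 4.2105; K_W = (4C−1)/(4C−4)+0.615/C = 1.3797
τ_max = K_W·8FD/(πd³) = 1.3797·276.38 = 381.32 MPa
τ_max ≤ 467 MPa → acceptable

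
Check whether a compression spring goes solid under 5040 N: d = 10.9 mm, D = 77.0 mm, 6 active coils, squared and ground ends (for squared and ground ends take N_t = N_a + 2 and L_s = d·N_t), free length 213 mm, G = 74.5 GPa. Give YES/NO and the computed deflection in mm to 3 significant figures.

k = Gd⁴/(8D³N_a) = (74.5×10³)(10.9⁴)/(8·77.0³·6) = 47.99 N/mm
N_t = 8; L_s = 10.9·8 = 87.2 mm; δ_solid = L₀ − L_s = 213 − 87.2 = 125.8 mm
δ = F/k = 5040/47.99 = 105.02 mm
δ < δ_solid → spring does not go solid

NO, δ = 105 mm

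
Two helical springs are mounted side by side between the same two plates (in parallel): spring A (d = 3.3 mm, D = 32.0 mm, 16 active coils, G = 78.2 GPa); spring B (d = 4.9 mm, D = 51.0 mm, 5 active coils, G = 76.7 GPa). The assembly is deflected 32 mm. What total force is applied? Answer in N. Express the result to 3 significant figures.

337 N

k_A = Gd⁴/(8D³N_a) = (78.2×10³)(3.3⁴)/(8·32.0³·16) = 2.2111 N/mm
k_B = Gd⁴/(8D³N_a) = (76.7×10³)(4.9⁴)/(8·51.0³·5) = 8.3331 N/mm
Parallel: k_eq = 2.2111 + 8.3331 = 10.544 N/mm
F = k_eq·δ = 10.544·32 = 337.42 N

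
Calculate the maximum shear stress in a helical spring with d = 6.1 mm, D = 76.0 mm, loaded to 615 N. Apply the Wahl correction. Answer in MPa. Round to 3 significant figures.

Spring index C = D/d = 76.0/6.1 = 12.4590
K_W = (4C−1)/(4C−4) + 0.615/C = 48.836/45.836 + 0.0494 = 1.1148
τ₀ = 8FD/(πd³) = 8·615·76.0/(π·6.1³) = 373920/713.08 = 524.37 MPa
τ_max = K·τ₀ = 1.1148 × 524.37 = 584.58 MPa

585 MPa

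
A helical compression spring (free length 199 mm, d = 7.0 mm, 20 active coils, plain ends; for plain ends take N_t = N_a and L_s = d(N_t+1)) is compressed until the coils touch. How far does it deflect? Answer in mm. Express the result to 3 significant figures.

52.0 mm

N_t = 20; L_s = 7.0·21 = 147 mm
δ_solid = L₀ − L_s = 199 − 147 = 52 mm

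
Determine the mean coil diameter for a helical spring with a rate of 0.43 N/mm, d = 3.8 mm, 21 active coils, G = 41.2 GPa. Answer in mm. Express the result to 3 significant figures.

49.2 mm

D = (Gd⁴/(8N_a·k))^(1/3) = (41.2×10³·3.8⁴/(8·21·0.43))^(1/3)
  = (118920)^(1/3) = 49.1758 mm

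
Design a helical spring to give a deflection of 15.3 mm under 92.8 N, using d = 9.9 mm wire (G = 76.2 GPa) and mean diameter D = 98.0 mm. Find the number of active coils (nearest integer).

16

Required rate k = F/δ = 92.8/15.3 = 6.0654 N/mm
N_a = Gd⁴/(8D³k) = (76.2×10³ × 9.9⁴)/(8 × 98.0³ × 6.0654)
    = 7.31974e+08 / 4.56693e+07 = 16.03 → 16 coils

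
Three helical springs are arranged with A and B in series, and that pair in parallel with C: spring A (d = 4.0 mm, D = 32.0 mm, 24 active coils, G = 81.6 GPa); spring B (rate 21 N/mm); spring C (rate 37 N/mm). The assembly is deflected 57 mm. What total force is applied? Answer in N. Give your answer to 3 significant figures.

k_A = Gd⁴/(8D³N_a) = (81.6×10³)(4.0⁴)/(8·32.0³·24) = 3.3203 N/mm
Springs A,B series: k_AB = 1/(1/3.3203+1/21) = 2.867 N/mm; parallel with C: k_eq = 2.867+37 = 39.867 N/mm
F = k_eq·δ = 39.867·57 = 2272.4 N

2270 N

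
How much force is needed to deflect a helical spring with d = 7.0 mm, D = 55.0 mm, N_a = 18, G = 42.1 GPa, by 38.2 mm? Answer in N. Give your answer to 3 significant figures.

k = Gd⁴/(8D³N_a) = (42.1×10³)(7.0⁴)/(8·55.0³·18) = 4.2191 N/mm
F = k·δ = 4.2191 × 38.2 = 161.17 N

161 N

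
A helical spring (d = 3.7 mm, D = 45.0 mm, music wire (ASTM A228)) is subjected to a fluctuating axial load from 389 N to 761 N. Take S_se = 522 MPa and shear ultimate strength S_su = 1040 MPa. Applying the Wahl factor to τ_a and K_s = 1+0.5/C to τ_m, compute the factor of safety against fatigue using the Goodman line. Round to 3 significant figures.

C = D/d = 45.0/3.7 = 12.1622; K_W = (4C−1)/(4C−4)+0.615/C = 1.1178; K_s = 1+0.5/C = 1.0411
F_a = (F_max−F_min)/2 = 186 N; F_m = (F_max+F_min)/2 = 575 N
τ_a = K_W·8F_aD/(πd³) = 1.1178 × 420.79 = 470.34 MPa
τ_m = K_s·8F_mD/(πd³) = 1.0411 × 1300.8 = 1354.3 MPa
Goodman: 1/n_f = τ_a/S_se + τ_m/S_su = 470.34/522 + 1354.3/1040 = 0.90103 + 1.30220 = 2.2032
n_f = 1/2.2032 = 0.4539

0.454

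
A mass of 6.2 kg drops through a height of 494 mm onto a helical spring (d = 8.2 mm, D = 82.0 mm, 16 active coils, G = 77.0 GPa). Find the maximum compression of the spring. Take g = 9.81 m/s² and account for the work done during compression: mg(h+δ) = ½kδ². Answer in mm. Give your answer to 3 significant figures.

123 mm

k = Gd⁴/(8D³N_a) = (77.0×10³)(8.2⁴)/(8·82.0³·16) = 4.9328 N/mm
W = mg = 6.2 × 9.81 = 60.822 N
½kδ² − Wδ − Wh = 0 → δ = (W + √(W² + 2kWh))/k
δ = (60.822 + √(3699.3 + 296423))/4.9328 = (60.822 + 547.83)/4.9328 = 123.39 mm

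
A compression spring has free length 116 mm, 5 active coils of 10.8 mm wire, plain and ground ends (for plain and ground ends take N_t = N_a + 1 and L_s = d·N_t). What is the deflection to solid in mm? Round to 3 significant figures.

N_t = 6; L_s = 10.8·6 = 64.8 mm
δ_solid = L₀ − L_s = 116 − 64.8 = 51.2 mm

51.2 mm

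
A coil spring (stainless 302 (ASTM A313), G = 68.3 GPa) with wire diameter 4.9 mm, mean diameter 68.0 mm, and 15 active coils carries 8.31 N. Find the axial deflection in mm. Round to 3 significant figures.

k = Gd⁴/(8D³N_a) = (68.3×10³)(4.9⁴)/(8·68.0³·15) = 1.0435 N/mm
δ = F/k = 8.31 / 1.0435 = 7.9635 mm

7.96 mm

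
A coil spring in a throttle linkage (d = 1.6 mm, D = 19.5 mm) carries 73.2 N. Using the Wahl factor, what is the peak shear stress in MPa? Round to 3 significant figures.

Spring index C = D/d = 19.5/1.6 = 12.1875
K_W = (4C−1)/(4C−4) + 0.615/C = 47.750/44.750 + 0.0505 = 1.1175
τ₀ = 8FD/(πd³) = 8·73.2·19.5/(π·1.6³) = 11419.2/12.868 = 887.41 MPa
τ_max = K·τ₀ = 1.1175 × 887.41 = 991.68 MPa

992 MPa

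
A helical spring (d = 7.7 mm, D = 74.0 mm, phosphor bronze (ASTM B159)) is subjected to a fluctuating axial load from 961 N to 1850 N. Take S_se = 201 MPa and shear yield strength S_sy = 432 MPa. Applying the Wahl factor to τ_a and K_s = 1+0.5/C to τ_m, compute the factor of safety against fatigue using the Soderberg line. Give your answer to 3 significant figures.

C = D/d = 74.0/7.7 = 9.6104; K_W = (4C−1)/(4C−4)+0.615/C = 1.1511; K_s = 1+0.5/C = 1.0520
F_a = (F_max−F_min)/2 = 444.5 N; F_m = (F_max+F_min)/2 = 1405.5 N
τ_a = K_W·8F_aD/(πd³) = 1.1511 × 183.47 = 211.19 MPa
τ_m = K_s·8F_mD/(πd³) = 1.0520 × 580.14 = 610.32 MPa
Soderberg: 1/n_f = τ_a/S_se + τ_m/S_sy = 211.19/201 + 610.32/432 = 1.05072 + 1.41278 = 2.4635
n_f = 1/2.4635 = 0.4059

0.406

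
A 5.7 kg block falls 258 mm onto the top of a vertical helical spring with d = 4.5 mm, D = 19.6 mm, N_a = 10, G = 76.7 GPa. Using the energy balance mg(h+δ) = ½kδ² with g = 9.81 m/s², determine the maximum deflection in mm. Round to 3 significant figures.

k = Gd⁴/(8D³N_a) = (76.7×10³)(4.5⁴)/(8·19.6³·10) = 52.214 N/mm
W = mg = 5.7 × 9.81 = 55.917 N
½kδ² − Wδ − Wh = 0 → δ = (W + √(W² + 2kWh))/k
δ = (55.917 + √(3126.7 + 1.50654e+06))/52.214 = (55.917 + 1228.7)/52.214 = 24.603 mm

24.6 mm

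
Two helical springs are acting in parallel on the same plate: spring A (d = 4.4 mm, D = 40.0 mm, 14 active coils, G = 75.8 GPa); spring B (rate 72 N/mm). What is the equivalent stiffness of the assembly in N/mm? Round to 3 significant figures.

k_A = Gd⁴/(8D³N_a) = (75.8×10³)(4.4⁴)/(8·40.0³·14) = 3.9635 N/mm
Parallel: k_eq = 3.9635 + 72 = 75.964 N/mm

76.0 N/mm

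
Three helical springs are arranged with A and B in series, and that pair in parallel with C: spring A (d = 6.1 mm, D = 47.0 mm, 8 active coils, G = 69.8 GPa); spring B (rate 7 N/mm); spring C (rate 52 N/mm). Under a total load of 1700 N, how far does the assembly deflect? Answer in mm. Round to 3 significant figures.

k_A = Gd⁴/(8D³N_a) = (69.8×10³)(6.1⁴)/(8·47.0³·8) = 14.545 N/mm
Springs A,B series: k_AB = 1/(1/14.545+1/7) = 4.7256 N/mm; parallel with C: k_eq = 4.7256+52 = 56.726 N/mm
δ = F/k_eq = 1700/56.726 = 29.969 mm

30.0 mm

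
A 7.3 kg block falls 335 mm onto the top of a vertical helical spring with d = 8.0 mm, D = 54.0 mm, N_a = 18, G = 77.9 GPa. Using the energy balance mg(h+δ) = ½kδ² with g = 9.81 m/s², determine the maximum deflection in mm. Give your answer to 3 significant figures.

63.7 mm

k = Gd⁴/(8D³N_a) = (77.9×10³)(8.0⁴)/(8·54.0³·18) = 14.072 N/mm
W = mg = 7.3 × 9.81 = 71.613 N
½kδ² − Wδ − Wh = 0 → δ = (W + √(W² + 2kWh))/k
δ = (71.613 + √(5128.4 + 675181))/14.072 = (71.613 + 824.81)/14.072 = 63.703 mm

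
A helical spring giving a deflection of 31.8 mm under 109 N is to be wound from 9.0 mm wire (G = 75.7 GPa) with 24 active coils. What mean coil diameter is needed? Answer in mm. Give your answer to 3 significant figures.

Required rate k = F/δ = 109/31.8 = 3.4277 N/mm
D = (Gd⁴/(8N_a·k))^(1/3) = (75.7×10³·9.0⁴/(8·24·3.4277))^(1/3)
  = (754684)^(1/3) = 91.0448 mm

91.0 mm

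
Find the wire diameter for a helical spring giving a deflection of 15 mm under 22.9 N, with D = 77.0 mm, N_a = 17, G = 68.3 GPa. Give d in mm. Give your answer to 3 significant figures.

6.10 mm

Required rate k = F/δ = 22.9/15 = 1.5267 N/mm
d = (8D³N_a·k / G)^(1/4) = (8·77.0³·17·1.5267 / (68.3×10³))^0.25
  = (1387.8)^0.25 = 6.1036 mm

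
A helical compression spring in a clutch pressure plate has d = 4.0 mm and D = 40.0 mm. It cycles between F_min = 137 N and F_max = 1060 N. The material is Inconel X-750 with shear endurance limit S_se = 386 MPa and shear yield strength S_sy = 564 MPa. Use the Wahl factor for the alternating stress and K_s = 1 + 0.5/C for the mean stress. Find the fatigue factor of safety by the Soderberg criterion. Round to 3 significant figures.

0.253

C = D/d = 40.0/4.0 = 10.0000; K_W = (4C−1)/(4C−4)+0.615/C = 1.1448; K_s = 1+0.5/C = 1.0500
F_a = (F_max−F_min)/2 = 461.5 N; F_m = (F_max+F_min)/2 = 598.5 N
τ_a = K_W·8F_aD/(πd³) = 1.1448 × 734.5 = 840.88 MPa
τ_m = K_s·8F_mD/(πd³) = 1.0500 × 952.54 = 1000.2 MPa
Soderberg: 1/n_f = τ_a/S_se + τ_m/S_sy = 840.88/386 + 1000.2/564 = 2.17845 + 1.77335 = 3.9518
n_f = 1/3.9518 = 0.253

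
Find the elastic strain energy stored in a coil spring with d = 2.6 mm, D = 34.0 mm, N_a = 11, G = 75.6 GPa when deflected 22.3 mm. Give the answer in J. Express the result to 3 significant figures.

k = Gd⁴/(8D³N_a) = (75.6×10³)(2.6⁴)/(8·34.0³·11) = 0.99884 N/mm
U = ½kδ² = 0.5 × 0.99884 × 22.3² = 248.36 N·mm = 0.24836 J

0.248 J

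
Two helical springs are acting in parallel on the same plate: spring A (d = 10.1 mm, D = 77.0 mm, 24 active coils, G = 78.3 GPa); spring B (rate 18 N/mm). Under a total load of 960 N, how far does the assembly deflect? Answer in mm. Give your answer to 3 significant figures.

35.2 mm

k_A = Gd⁴/(8D³N_a) = (78.3×10³)(10.1⁴)/(8·77.0³·24) = 9.2955 N/mm
Parallel: k_eq = 9.2955 + 18 = 27.296 N/mm
δ = F/k_eq = 960/27.296 = 35.171 mm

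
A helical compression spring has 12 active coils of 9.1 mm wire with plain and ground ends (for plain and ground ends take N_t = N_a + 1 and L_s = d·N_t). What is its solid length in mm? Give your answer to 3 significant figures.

118 mm

plain and ground ends: N_t = N_a + 1 = 12 + 1 = 13
L_s = d·N_t = 9.1 × 13 = 118.3 mm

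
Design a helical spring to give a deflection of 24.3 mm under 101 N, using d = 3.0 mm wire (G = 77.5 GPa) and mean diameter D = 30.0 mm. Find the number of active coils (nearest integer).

7

Required rate k = F/δ = 101/24.3 = 4.1564 N/mm
N_a = Gd⁴/(8D³k) = (77.5×10³ × 3.0⁴)/(8 × 30.0³ × 4.1564)
    = 6.2775e+06 / 897778 = 6.992 → 7 coils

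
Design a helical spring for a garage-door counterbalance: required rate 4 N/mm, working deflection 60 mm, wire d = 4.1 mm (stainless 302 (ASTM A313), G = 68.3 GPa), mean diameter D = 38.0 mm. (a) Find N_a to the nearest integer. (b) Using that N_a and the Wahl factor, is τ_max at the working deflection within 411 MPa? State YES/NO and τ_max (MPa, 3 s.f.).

(a) 11 coils; (b) YES, τ_max = 390 MPa

N_a = Gd⁴/(8D³k) = (68.3×10³)(4.1⁴)/(8·38.0³·4) = 10.99 → N_a = 11
Actual rate k = Gd⁴/(8D³·11) = 3.9969 N/mm
Working load F = kδ = 3.9969·60 = 239.81 N
C = 38.0/4.1 = 9.2683; K_W = (4C−1)/(4C−4)+0.615/C = 1.1571
τ_max = K_W·8FD/(πd³) = 1.1571·336.7 = 389.59 MPa
τ_max ≤ 411 MPa → acceptable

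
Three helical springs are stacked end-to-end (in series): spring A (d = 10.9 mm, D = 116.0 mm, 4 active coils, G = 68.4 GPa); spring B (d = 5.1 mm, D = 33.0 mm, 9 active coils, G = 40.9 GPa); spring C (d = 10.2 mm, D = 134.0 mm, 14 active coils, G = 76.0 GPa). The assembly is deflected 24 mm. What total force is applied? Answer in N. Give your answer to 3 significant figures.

50.8 N

k_A = Gd⁴/(8D³N_a) = (68.4×10³)(10.9⁴)/(8·116.0³·4) = 19.33 N/mm
k_B = Gd⁴/(8D³N_a) = (40.9×10³)(5.1⁴)/(8·33.0³·9) = 10.694 N/mm
k_C = Gd⁴/(8D³N_a) = (76.0×10³)(10.2⁴)/(8·134.0³·14) = 3.0527 N/mm
Series: 1/k_eq = 1/19.33 + 1/10.694 + 1/3.0527 = 0.47283; k_eq = 2.1149 N/mm
F = k_eq·δ = 2.1149·24 = 50.759 N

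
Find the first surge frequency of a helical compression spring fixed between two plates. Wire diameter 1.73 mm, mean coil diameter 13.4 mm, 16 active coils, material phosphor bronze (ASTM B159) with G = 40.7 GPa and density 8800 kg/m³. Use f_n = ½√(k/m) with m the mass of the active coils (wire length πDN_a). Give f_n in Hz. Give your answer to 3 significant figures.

k = Gd⁴/(8D³N_a) = (40.7×10³)(1.73⁴)/(8·13.4³·16) = 1.1837 N/mm = 1183.7 N/m
Wire length L = πDN_a = π·13.4·16 = 673.56 mm
m = ρ·(πd²/4)·L = 8800 × 2.3506×10⁻⁶ m² × 0.67356 m = 0.013933 kg
f_n = ½√(k/m) = 0.5·√(1183.7/0.013933) = 0.5·√(84960) = 145.74 Hz

146 Hz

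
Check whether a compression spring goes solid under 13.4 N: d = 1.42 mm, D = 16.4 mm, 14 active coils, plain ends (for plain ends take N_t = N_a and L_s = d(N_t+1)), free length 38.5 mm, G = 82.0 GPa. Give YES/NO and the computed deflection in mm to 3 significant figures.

YES, δ = 19.9 mm

k = Gd⁴/(8D³N_a) = (82.0×10³)(1.42⁴)/(8·16.4³·14) = 0.67487 N/mm
N_t = 14; L_s = 1.42·15 = 21.3 mm; δ_solid = L₀ − L_s = 38.5 − 21.3 = 17.2 mm
δ = F/k = 13.4/0.67487 = 19.856 mm
δ ≥ δ_solid → spring goes solid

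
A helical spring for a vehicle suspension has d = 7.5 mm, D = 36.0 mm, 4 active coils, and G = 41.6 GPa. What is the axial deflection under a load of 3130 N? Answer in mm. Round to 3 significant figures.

k = Gd⁴/(8D³N_a) = (41.6×10³)(7.5⁴)/(8·36.0³·4) = 88.162 N/mm
δ = F/k = 3130 / 88.162 = 35.503 mm

35.5 mm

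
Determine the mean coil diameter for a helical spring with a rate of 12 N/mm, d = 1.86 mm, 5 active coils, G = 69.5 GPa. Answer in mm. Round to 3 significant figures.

D = (Gd⁴/(8N_a·k))^(1/3) = (69.5×10³·1.86⁴/(8·5·12))^(1/3)
  = (1732.99)^(1/3) = 12.0115 mm

12.0 mm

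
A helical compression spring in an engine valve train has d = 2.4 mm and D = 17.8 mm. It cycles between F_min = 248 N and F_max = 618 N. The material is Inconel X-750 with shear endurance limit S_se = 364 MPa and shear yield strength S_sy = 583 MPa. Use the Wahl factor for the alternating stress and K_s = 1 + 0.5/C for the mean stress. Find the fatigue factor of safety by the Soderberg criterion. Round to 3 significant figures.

C = D/d = 17.8/2.4 = 7.4167; K_W = (4C−1)/(4C−4)+0.615/C = 1.1998; K_s = 1+0.5/C = 1.0674
F_a = (F_max−F_min)/2 = 185 N; F_m = (F_max+F_min)/2 = 433 N
τ_a = K_W·8F_aD/(πd³) = 1.1998 × 606.59 = 727.79 MPa
τ_m = K_s·8F_mD/(πd³) = 1.0674 × 1419.8 = 1515.5 MPa
Soderberg: 1/n_f = τ_a/S_se + τ_m/S_sy = 727.79/364 + 1515.5/583 = 1.99943 + 2.59944 = 4.5989
n_f = 1/4.5989 = 0.2174

0.217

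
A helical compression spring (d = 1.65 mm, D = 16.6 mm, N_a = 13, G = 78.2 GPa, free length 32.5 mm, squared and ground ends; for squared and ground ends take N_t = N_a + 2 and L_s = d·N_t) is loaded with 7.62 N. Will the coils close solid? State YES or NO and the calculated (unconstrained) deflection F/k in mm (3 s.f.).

k = Gd⁴/(8D³N_a) = (78.2×10³)(1.65⁴)/(8·16.6³·13) = 1.2184 N/mm
N_t = 15; L_s = 1.65·15 = 24.75 mm; δ_solid = L₀ − L_s = 32.5 − 24.75 = 7.75 mm
δ = F/k = 7.62/1.2184 = 6.2542 mm
δ < δ_solid → spring does not go solid

NO, δ = 6.25 mm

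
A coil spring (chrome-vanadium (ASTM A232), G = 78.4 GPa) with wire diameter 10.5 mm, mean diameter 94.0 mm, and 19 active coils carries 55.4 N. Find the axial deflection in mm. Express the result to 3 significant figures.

7.34 mm

k = Gd⁴/(8D³N_a) = (78.4×10³)(10.5⁴)/(8·94.0³·19) = 7.5482 N/mm
δ = F/k = 55.4 / 7.5482 = 7.3395 mm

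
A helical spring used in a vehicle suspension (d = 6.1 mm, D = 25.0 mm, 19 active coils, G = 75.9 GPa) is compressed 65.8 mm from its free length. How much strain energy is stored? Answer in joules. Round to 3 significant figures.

95.8 J

k = Gd⁴/(8D³N_a) = (75.9×10³)(6.1⁴)/(8·25.0³·19) = 44.248 N/mm
U = ½kδ² = 0.5 × 44.248 × 65.8² = 95790 N·mm = 95.79 J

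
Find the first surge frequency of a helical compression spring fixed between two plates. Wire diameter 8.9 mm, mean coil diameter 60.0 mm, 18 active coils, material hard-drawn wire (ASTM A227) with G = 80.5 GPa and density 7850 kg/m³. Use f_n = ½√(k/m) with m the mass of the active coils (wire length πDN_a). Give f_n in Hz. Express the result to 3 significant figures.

49.5 Hz

k = Gd⁴/(8D³N_a) = (80.5×10³)(8.9⁴)/(8·60.0³·18) = 16.238 N/mm = 16238 N/m
Wire length L = πDN_a = π·60.0·18 = 3392.9 mm
m = ρ·(πd²/4)·L = 7850 × 62.211×10⁻⁶ m² × 3.3929 m = 1.657 kg
f_n = ½√(k/m) = 0.5·√(16238/1.657) = 0.5·√(9800) = 49.497 Hz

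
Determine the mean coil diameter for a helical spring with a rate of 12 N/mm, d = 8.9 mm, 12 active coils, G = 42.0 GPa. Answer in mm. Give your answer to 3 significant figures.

61.2 mm

D = (Gd⁴/(8N_a·k))^(1/3) = (42.0×10³·8.9⁴/(8·12·12))^(1/3)
  = (228748)^(1/3) = 61.1579 mm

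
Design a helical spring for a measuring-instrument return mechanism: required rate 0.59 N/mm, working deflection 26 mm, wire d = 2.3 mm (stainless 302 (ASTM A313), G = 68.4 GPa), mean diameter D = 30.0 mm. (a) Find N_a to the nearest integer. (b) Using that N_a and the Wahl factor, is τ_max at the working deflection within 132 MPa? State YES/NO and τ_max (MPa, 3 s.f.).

N_a = Gd⁴/(8D³k) = (68.4×10³)(2.3⁴)/(8·30.0³·0.59) = 15.02 → N_a = 15
Actual rate k = Gd⁴/(8D³·15) = 0.59078 N/mm
Working load F = kδ = 0.59078·26 = 15.36 N
C = 30.0/2.3 = 13.0435; K_W = (4C−1)/(4C−4)+0.615/C = 1.1094
τ_max = K_W·8FD/(πd³) = 1.1094·96.444 = 107 MPa
τ_max ≤ 132 MPa → acceptable

(a) 15 coils; (b) YES, τ_max = 107 MPa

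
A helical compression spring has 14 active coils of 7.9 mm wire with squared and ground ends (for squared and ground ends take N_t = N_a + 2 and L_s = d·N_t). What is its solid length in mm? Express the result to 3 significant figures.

squared and ground ends: N_t = N_a + 2 = 14 + 2 = 16
L_s = d·N_t = 7.9 × 16 = 126.4 mm

126 mm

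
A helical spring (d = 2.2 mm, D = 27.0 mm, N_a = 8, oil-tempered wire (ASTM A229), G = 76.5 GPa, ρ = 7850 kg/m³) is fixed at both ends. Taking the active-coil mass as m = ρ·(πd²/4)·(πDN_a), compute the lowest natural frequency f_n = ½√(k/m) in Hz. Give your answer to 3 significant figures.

k = Gd⁴/(8D³N_a) = (76.5×10³)(2.2⁴)/(8·27.0³·8) = 1.4226 N/mm = 1422.6 N/m
Wire length L = πDN_a = π·27.0·8 = 678.58 mm
m = ρ·(πd²/4)·L = 7850 × 3.8013×10⁻⁶ m² × 0.67858 m = 0.020249 kg
f_n = ½√(k/m) = 0.5·√(1422.6/0.020249) = 0.5·√(70254) = 132.53 Hz

133 Hz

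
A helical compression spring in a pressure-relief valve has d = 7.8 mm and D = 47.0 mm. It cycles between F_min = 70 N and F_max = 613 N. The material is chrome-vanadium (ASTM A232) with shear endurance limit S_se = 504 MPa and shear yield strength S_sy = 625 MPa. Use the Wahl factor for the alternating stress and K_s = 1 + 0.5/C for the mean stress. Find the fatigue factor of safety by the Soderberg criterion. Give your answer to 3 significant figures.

C = D/d = 47.0/7.8 = 6.0256; K_W = (4C−1)/(4C−4)+0.615/C = 1.2513; K_s = 1+0.5/C = 1.0830
F_a = (F_max−F_min)/2 = 271.5 N; F_m = (F_max+F_min)/2 = 341.5 N
τ_a = K_W·8F_aD/(πd³) = 1.2513 × 68.474 = 85.681 MPa
τ_m = K_s·8F_mD/(πd³) = 1.0830 × 86.128 = 93.275 MPa
Soderberg: 1/n_f = τ_a/S_se + τ_m/S_sy = 85.681/504 + 93.275/625 = 0.17000 + 0.14924 = 0.31924
n_f = 1/0.31924 = 3.132

3.13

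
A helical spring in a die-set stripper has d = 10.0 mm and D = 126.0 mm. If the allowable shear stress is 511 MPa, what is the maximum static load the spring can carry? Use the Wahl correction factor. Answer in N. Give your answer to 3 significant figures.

1430 N

C = D/d = 126.0/10.0 = 12.6000
K_W = (4C−1)/(4C−4) + 0.615/C = 49.400/46.400 + 0.0488 = 1.1135
τ_max = K·8FD/(πd³) → F_max = τ_allow·πd³/(8DK)
F_max = 511·π·10.0³/(8·126.0·1.1135) = 1.6054e+06/1122.4 = 1430.3 N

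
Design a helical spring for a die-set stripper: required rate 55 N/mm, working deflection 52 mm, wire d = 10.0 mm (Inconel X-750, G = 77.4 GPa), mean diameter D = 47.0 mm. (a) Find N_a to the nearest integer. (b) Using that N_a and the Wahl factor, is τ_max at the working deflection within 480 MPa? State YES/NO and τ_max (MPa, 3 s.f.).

N_a = Gd⁴/(8D³k) = (77.4×10³)(10.0⁴)/(8·47.0³·55) = 16.94 → N_a = 17
Actual rate k = Gd⁴/(8D³·17) = 54.816 N/mm
Working load F = kδ = 54.816·52 = 2850.4 N
C = 47.0/10.0 = 4.7000; K_W = (4C−1)/(4C−4)+0.615/C = 1.3336
τ_max = K_W·8FD/(πd³) = 1.3336·341.15 = 454.95 MPa
τ_max ≤ 480 MPa → acceptable

(a) 17 coils; (b) YES, τ_max = 455 MPa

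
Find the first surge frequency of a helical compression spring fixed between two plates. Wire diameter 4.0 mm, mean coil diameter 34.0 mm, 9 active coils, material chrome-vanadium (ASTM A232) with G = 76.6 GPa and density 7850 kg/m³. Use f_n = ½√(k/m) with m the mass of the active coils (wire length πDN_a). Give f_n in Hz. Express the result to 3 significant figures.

k = Gd⁴/(8D³N_a) = (76.6×10³)(4.0⁴)/(8·34.0³·9) = 6.9295 N/mm = 6929.5 N/m
Wire length L = πDN_a = π·34.0·9 = 961.33 mm
m = ρ·(πd²/4)·L = 7850 × 12.566×10⁻⁶ m² × 0.96133 m = 0.094831 kg
f_n = ½√(k/m) = 0.5·√(6929.5/0.094831) = 0.5·√(73072) = 135.16 Hz

135 Hz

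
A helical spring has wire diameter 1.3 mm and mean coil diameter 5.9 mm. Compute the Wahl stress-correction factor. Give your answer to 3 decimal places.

C = D/d = 5.9/1.3 = 4.5385
K_W = (4C−1)/(4C−4) + 0.615/C = 17.154/14.154 + 0.1355 = 1.3475

1.347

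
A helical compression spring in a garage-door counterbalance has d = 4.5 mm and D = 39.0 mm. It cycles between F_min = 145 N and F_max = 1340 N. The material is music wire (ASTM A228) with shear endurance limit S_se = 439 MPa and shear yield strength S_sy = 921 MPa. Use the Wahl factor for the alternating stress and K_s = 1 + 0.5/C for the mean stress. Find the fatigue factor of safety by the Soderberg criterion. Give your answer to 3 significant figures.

C = D/d = 39.0/4.5 = 8.6667; K_W = (4C−1)/(4C−4)+0.615/C = 1.1688; K_s = 1+0.5/C = 1.0577
F_a = (F_max−F_min)/2 = 597.5 N; F_m = (F_max+F_min)/2 = 742.5 N
τ_a = K_W·8F_aD/(πd³) = 1.1688 × 651.19 = 761.1 MPa
τ_m = K_s·8F_mD/(πd³) = 1.0577 × 809.21 = 855.9 MPa
Soderberg: 1/n_f = τ_a/S_se + τ_m/S_sy = 761.1/439 + 855.9/921 = 1.73371 + 0.92932 = 2.663
n_f = 1/2.663 = 0.3755

0.376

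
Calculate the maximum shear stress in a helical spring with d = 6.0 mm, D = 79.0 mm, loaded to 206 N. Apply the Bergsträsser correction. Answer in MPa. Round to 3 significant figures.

Spring index C = D/d = 79.0/6.0 = 13.1667
K_B = (4C+2)/(4C−3) = 54.667/49.667 = 1.1007
τ₀ = 8FD/(πd³) = 8·206·79.0/(π·6.0³) = 130192/678.58 = 191.86 MPa
τ_max = K·τ₀ = 1.1007 × 191.86 = 211.17 MPa

211 MPa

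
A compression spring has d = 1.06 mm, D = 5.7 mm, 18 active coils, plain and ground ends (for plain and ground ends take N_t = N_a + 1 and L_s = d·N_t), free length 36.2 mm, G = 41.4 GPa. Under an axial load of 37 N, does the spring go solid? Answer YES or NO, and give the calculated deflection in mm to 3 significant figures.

YES, δ = 18.9 mm

k = Gd⁴/(8D³N_a) = (41.4×10³)(1.06⁴)/(8·5.7³·18) = 1.9599 N/mm
N_t = 19; L_s = 1.06·19 = 20.14 mm; δ_solid = L₀ − L_s = 36.2 − 20.14 = 16.06 mm
δ = F/k = 37/1.9599 = 18.878 mm
δ ≥ δ_solid → spring goes solid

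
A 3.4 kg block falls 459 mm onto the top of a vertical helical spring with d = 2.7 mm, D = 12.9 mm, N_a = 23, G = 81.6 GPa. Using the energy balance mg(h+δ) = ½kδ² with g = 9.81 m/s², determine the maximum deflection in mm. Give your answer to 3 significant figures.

55.9 mm

k = Gd⁴/(8D³N_a) = (81.6×10³)(2.7⁴)/(8·12.9³·23) = 10.979 N/mm
W = mg = 3.4 × 9.81 = 33.354 N
½kδ² − Wδ − Wh = 0 → δ = (W + √(W² + 2kWh))/k
δ = (33.354 + √(1112.5 + 336162))/10.979 = (33.354 + 580.75)/10.979 = 55.935 mm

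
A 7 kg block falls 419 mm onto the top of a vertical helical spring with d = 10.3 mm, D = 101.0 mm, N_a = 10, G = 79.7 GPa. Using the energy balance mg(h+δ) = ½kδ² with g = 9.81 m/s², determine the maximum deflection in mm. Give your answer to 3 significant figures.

k = Gd⁴/(8D³N_a) = (79.7×10³)(10.3⁴)/(8·101.0³·10) = 10.883 N/mm
W = mg = 7 × 9.81 = 68.67 N
½kδ² − Wδ − Wh = 0 → δ = (W + √(W² + 2kWh))/k
δ = (68.67 + √(4715.6 + 626274))/10.883 = (68.67 + 794.35)/10.883 = 79.299 mm

79.3 mm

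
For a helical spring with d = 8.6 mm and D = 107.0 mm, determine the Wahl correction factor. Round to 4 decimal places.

C = D/d = 107.0/8.6 = 12.4419
K_W = (4C−1)/(4C−4) + 0.615/C = 48.767/45.767 + 0.0494 = 1.1150

1.1150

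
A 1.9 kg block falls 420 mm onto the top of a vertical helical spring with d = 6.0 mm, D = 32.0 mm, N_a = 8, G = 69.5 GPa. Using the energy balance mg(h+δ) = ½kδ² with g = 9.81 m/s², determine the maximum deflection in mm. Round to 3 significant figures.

19.5 mm

k = Gd⁴/(8D³N_a) = (69.5×10³)(6.0⁴)/(8·32.0³·8) = 42.95 N/mm
W = mg = 1.9 × 9.81 = 18.639 N
½kδ² − Wδ − Wh = 0 → δ = (W + √(W² + 2kWh))/k
δ = (18.639 + √(347.41 + 672453))/42.95 = (18.639 + 820.24)/42.95 = 19.532 mm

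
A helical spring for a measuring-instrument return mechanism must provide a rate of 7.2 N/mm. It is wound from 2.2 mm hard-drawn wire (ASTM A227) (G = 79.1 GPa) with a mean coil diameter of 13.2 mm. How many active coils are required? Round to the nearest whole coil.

N_a = Gd⁴/(8D³k) = (79.1×10³ × 2.2⁴)/(8 × 13.2³ × 7.2)
    = 1.85296e+06 / 132478 = 13.99 → 14 coils

14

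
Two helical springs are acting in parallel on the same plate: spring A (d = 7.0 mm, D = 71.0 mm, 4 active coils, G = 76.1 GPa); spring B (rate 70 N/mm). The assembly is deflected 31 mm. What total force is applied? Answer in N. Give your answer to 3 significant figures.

2660 N

k_A = Gd⁴/(8D³N_a) = (76.1×10³)(7.0⁴)/(8·71.0³·4) = 15.953 N/mm
Parallel: k_eq = 15.953 + 70 = 85.953 N/mm
F = k_eq·δ = 85.953·31 = 2664.6 N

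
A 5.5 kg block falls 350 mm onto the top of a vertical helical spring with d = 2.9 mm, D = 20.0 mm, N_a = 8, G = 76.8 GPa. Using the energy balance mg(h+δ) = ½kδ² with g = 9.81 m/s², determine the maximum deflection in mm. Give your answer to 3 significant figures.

65.0 mm

k = Gd⁴/(8D³N_a) = (76.8×10³)(2.9⁴)/(8·20.0³·8) = 10.609 N/mm
W = mg = 5.5 × 9.81 = 53.955 N
½kδ² − Wδ − Wh = 0 → δ = (W + √(W² + 2kWh))/k
δ = (53.955 + √(2911.1 + 400694))/10.609 = (53.955 + 635.3)/10.609 = 64.968 mm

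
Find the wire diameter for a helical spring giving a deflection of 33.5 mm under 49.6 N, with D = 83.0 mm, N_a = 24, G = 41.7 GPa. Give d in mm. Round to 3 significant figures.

Required rate k = F/δ = 49.6/33.5 = 1.4806 N/mm
d = (8D³N_a·k / G)^(1/4) = (8·83.0³·24·1.4806 / (41.7×10³))^0.25
  = (3898)^0.25 = 7.9015 mm

7.90 mm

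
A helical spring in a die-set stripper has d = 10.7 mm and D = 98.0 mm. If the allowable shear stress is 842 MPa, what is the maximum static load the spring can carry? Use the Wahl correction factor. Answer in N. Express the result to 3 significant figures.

3570 N

C = D/d = 98.0/10.7 = 9.1589
K_W = (4C−1)/(4C−4) + 0.615/C = 35.636/32.636 + 0.0671 = 1.1591
τ_max = K·8FD/(πd³) → F_max = τ_allow·πd³/(8DK)
F_max = 842·π·10.7³/(8·98.0·1.1591) = 3.2405e+06/908.71 = 3566 N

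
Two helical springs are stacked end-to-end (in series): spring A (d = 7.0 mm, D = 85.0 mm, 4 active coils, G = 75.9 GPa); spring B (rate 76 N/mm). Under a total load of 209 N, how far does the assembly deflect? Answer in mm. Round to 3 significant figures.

25.3 mm

k_A = Gd⁴/(8D³N_a) = (75.9×10³)(7.0⁴)/(8·85.0³·4) = 9.2731 N/mm
Series: 1/k_eq = 1/9.2731 + 1/76 = 0.121; k_eq = 8.2647 N/mm
δ = F/k_eq = 209/8.2647 = 25.288 mm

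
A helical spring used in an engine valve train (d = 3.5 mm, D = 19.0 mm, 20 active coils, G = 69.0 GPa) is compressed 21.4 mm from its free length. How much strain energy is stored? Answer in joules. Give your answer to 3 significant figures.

k = Gd⁴/(8D³N_a) = (69.0×10³)(3.5⁴)/(8·19.0³·20) = 9.435 N/mm
U = ½kδ² = 0.5 × 9.435 × 21.4² = 2160.4 N·mm = 2.1604 J

2.16 J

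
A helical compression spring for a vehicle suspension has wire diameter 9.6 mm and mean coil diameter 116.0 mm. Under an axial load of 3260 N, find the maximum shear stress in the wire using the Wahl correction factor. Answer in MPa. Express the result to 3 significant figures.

Spring index C = D/d = 116.0/9.6 = 12.0833
K_W = (4C−1)/(4C−4) + 0.615/C = 47.333/44.333 + 0.0509 = 1.1186
τ₀ = 8FD/(πd³) = 8·3260·116.0/(π·9.6³) = 3.02528e+06/2779.5 = 1088.4 MPa
τ_max = K·τ₀ = 1.1186 × 1088.4 = 1217.5 MPa

1220 MPa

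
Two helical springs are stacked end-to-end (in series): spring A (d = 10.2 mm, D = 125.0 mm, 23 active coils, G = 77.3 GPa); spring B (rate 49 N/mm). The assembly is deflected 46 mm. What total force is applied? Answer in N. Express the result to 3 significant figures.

102 N

k_A = Gd⁴/(8D³N_a) = (77.3×10³)(10.2⁴)/(8·125.0³·23) = 2.3283 N/mm
Series: 1/k_eq = 1/2.3283 + 1/49 = 0.44991; k_eq = 2.2227 N/mm
F = k_eq·δ = 2.2227·46 = 102.24 N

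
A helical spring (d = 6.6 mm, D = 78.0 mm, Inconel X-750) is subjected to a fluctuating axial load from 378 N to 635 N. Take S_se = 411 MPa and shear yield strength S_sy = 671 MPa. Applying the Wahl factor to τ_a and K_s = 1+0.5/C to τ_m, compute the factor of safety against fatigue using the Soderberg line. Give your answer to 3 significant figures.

C = D/d = 78.0/6.6 = 11.8182; K_W = (4C−1)/(4C−4)+0.615/C = 1.1214; K_s = 1+0.5/C = 1.0423
F_a = (F_max−F_min)/2 = 128.5 N; F_m = (F_max+F_min)/2 = 506.5 N
τ_a = K_W·8F_aD/(πd³) = 1.1214 × 88.778 = 99.553 MPa
τ_m = K_s·8F_mD/(πd³) = 1.0423 × 349.93 = 364.74 MPa
Soderberg: 1/n_f = τ_a/S_se + τ_m/S_sy = 99.553/411 + 364.74/671 = 0.24222 + 0.54357 = 0.78579
n_f = 1/0.78579 = 1.273

1.27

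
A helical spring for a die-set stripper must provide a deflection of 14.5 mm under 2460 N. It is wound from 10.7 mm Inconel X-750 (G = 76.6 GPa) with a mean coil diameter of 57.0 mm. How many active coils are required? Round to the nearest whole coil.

4

Required rate k = F/δ = 2460/14.5 = 169.66 N/mm
N_a = Gd⁴/(8D³k) = (76.6×10³ × 10.7⁴)/(8 × 57.0³ × 169.66)
    = 1.00407e+09 / 2.51352e+08 = 3.995 → 4 coils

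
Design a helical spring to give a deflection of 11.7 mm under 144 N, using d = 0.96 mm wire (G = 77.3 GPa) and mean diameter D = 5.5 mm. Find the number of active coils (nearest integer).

Required rate k = F/δ = 144/11.7 = 12.308 N/mm
N_a = Gd⁴/(8D³k) = (77.3×10³ × 0.96⁴)/(8 × 5.5³ × 12.308)
    = 65654.5 / 16381.5 = 4.008 → 4 coils

4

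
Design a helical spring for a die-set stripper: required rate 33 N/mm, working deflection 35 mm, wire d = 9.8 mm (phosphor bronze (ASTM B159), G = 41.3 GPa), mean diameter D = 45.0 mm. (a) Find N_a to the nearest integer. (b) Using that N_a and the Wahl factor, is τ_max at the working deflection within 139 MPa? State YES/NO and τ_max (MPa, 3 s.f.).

N_a = Gd⁴/(8D³k) = (41.3×10³)(9.8⁴)/(8·45.0³·33) = 15.83 → N_a = 16
Actual rate k = Gd⁴/(8D³·16) = 32.659 N/mm
Working load F = kδ = 32.659·35 = 1143.1 N
C = 45.0/9.8 = 4.5918; K_W = (4C−1)/(4C−4)+0.615/C = 1.3427
τ_max = K_W·8FD/(πd³) = 1.3427·139.17 = 186.87 MPa
τ_max > 139 MPa → exceeds allowable

(a) 16 coils; (b) NO, τ_max = 187 MPa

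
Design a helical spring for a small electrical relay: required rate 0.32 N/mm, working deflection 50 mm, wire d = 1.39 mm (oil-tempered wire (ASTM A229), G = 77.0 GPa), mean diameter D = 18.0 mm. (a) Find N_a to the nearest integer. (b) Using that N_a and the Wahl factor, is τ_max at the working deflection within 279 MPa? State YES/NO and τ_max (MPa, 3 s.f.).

N_a = Gd⁴/(8D³k) = (77.0×10³)(1.39⁴)/(8·18.0³·0.32) = 19.25 → N_a = 19
Actual rate k = Gd⁴/(8D³·19) = 0.32426 N/mm
Working load F = kδ = 0.32426·50 = 16.213 N
C = 18.0/1.39 = 12.9496; K_W = (4C−1)/(4C−4)+0.615/C = 1.1103
τ_max = K_W·8FD/(πd³) = 1.1103·276.71 = 307.22 MPa
τ_max > 279 MPa → exceeds allowable

(a) 19 coils; (b) NO, τ_max = 307 MPa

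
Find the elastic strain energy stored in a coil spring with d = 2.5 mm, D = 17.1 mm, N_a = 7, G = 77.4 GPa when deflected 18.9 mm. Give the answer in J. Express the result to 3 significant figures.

k = Gd⁴/(8D³N_a) = (77.4×10³)(2.5⁴)/(8·17.1³·7) = 10.798 N/mm
U = ½kδ² = 0.5 × 10.798 × 18.9² = 1928.5 N·mm = 1.9285 J

1.93 J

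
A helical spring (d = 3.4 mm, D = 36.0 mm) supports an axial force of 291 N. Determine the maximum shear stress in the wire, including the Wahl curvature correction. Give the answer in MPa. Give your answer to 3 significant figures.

Spring index C = D/d = 36.0/3.4 = 10.5882
K_W = (4C−1)/(4C−4) + 0.615/C = 41.353/38.353 + 0.0581 = 1.1363
τ₀ = 8FD/(πd³) = 8·291·36.0/(π·3.4³) = 83808/123.48 = 678.73 MPa
τ_max = K·τ₀ = 1.1363 × 678.73 = 771.25 MPa

771 MPa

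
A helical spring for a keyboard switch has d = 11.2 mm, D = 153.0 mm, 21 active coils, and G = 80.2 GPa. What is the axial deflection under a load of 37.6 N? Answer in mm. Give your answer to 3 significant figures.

k = Gd⁴/(8D³N_a) = (80.2×10³)(11.2⁴)/(8·153.0³·21) = 2.0973 N/mm
δ = F/k = 37.6 / 2.0973 = 17.928 mm

17.9 mm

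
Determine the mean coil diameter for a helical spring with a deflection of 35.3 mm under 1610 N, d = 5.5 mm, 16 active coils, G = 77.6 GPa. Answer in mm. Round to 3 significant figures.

Required rate k = F/δ = 1610/35.3 = 45.609 N/mm
D = (Gd⁴/(8N_a·k))^(1/3) = (77.6×10³·5.5⁴/(8·16·45.609))^(1/3)
  = (12163.3)^(1/3) = 22.9977 mm

23.0 mm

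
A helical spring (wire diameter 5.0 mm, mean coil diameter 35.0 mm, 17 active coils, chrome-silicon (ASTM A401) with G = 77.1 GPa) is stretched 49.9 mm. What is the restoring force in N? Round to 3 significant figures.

k = Gd⁴/(8D³N_a) = (77.1×10³)(5.0⁴)/(8·35.0³·17) = 8.264 N/mm
F = k·δ = 8.264 × 49.9 = 412.37 N

412 N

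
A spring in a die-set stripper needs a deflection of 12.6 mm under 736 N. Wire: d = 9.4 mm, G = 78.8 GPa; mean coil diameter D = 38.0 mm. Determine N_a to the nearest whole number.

24

Required rate k = F/δ = 736/12.6 = 58.413 N/mm
N_a = Gd⁴/(8D³k) = (78.8×10³ × 9.4⁴)/(8 × 38.0³ × 58.413)
    = 6.1523e+08 / 2.56418e+07 = 23.99 → 24 coils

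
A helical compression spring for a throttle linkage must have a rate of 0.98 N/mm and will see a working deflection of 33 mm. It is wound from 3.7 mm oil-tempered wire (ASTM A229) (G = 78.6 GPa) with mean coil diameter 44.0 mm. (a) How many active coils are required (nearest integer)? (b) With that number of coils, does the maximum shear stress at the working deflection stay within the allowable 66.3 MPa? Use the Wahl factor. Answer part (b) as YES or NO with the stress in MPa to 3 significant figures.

(a) 22 coils; (b) NO, τ_max = 80.4 MPa

N_a = Gd⁴/(8D³k) = (78.6×10³)(3.7⁴)/(8·44.0³·0.98) = 22.06 → N_a = 22
Actual rate k = Gd⁴/(8D³·22) = 0.98256 N/mm
Working load F = kδ = 0.98256·33 = 32.424 N
C = 44.0/3.7 = 11.8919; K_W = (4C−1)/(4C−4)+0.615/C = 1.1206
τ_max = K_W·8FD/(πd³) = 1.1206·71.723 = 80.371 MPa
τ_max > 66.3 MPa → exceeds allowable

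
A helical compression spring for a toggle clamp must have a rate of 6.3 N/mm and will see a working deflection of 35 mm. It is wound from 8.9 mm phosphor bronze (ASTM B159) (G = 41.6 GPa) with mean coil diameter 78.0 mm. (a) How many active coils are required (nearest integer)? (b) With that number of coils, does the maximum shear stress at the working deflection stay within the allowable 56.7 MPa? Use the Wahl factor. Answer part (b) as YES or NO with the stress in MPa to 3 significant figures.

N_a = Gd⁴/(8D³k) = (41.6×10³)(8.9⁴)/(8·78.0³·6.3) = 10.91 → N_a = 11
Actual rate k = Gd⁴/(8D³·11) = 6.2501 N/mm
Working load F = kδ = 6.2501·35 = 218.75 N
C = 78.0/8.9 = 8.7640; K_W = (4C−1)/(4C−4)+0.615/C = 1.1668
τ_max = K_W·8FD/(πd³) = 1.1668·61.634 = 71.913 MPa
τ_max > 56.7 MPa → exceeds allowable

(a) 11 coils; (b) NO, τ_max = 71.9 MPa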